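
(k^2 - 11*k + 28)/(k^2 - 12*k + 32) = (k - 7)/(k - 8)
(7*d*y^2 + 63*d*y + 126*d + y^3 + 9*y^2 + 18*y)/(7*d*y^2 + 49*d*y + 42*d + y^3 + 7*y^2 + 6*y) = (y + 3)/(y + 1)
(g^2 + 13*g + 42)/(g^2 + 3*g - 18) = (g + 7)/(g - 3)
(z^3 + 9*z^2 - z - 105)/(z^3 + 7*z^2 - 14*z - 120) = (z^2 + 4*z - 21)/(z^2 + 2*z - 24)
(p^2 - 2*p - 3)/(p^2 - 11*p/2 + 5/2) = 2*(p^2 - 2*p - 3)/(2*p^2 - 11*p + 5)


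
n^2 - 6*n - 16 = (n - 8)*(n + 2)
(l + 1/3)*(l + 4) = l^2 + 13*l/3 + 4/3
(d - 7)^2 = d^2 - 14*d + 49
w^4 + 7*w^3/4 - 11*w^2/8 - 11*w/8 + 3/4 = (w - 3/4)*(w - 1/2)*(w + 1)*(w + 2)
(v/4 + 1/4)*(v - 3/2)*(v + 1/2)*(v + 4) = v^4/4 + v^3 - 7*v^2/16 - 31*v/16 - 3/4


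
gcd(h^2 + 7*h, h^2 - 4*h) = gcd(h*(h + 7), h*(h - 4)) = h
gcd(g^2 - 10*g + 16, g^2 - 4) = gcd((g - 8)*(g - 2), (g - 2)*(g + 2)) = g - 2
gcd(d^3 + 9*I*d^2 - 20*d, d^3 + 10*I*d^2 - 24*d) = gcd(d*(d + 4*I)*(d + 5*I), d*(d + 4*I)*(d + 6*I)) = d^2 + 4*I*d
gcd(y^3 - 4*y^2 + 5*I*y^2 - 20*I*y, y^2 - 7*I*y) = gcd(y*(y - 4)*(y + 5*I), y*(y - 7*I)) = y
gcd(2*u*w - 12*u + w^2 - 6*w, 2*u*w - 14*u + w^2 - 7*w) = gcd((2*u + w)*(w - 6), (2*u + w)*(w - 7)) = 2*u + w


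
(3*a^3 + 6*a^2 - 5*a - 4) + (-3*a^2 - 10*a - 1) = 3*a^3 + 3*a^2 - 15*a - 5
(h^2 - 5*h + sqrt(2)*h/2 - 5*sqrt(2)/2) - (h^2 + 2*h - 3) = -7*h + sqrt(2)*h/2 - 5*sqrt(2)/2 + 3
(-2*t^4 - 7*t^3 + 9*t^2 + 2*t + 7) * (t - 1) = -2*t^5 - 5*t^4 + 16*t^3 - 7*t^2 + 5*t - 7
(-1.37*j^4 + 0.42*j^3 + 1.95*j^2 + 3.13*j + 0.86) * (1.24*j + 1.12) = -1.6988*j^5 - 1.0136*j^4 + 2.8884*j^3 + 6.0652*j^2 + 4.572*j + 0.9632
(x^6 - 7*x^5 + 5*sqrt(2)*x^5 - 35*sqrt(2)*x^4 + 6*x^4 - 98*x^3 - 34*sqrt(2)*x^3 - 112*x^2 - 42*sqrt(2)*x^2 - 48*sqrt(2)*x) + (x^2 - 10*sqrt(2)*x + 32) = x^6 - 7*x^5 + 5*sqrt(2)*x^5 - 35*sqrt(2)*x^4 + 6*x^4 - 98*x^3 - 34*sqrt(2)*x^3 - 111*x^2 - 42*sqrt(2)*x^2 - 58*sqrt(2)*x + 32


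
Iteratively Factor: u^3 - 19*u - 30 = (u + 2)*(u^2 - 2*u - 15) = (u + 2)*(u + 3)*(u - 5)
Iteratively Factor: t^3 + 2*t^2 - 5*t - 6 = (t + 1)*(t^2 + t - 6) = (t - 2)*(t + 1)*(t + 3)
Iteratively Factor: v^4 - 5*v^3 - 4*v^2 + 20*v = (v)*(v^3 - 5*v^2 - 4*v + 20) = v*(v + 2)*(v^2 - 7*v + 10) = v*(v - 5)*(v + 2)*(v - 2)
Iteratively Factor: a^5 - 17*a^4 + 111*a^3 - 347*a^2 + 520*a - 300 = (a - 2)*(a^4 - 15*a^3 + 81*a^2 - 185*a + 150) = (a - 5)*(a - 2)*(a^3 - 10*a^2 + 31*a - 30) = (a - 5)*(a - 2)^2*(a^2 - 8*a + 15) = (a - 5)*(a - 3)*(a - 2)^2*(a - 5)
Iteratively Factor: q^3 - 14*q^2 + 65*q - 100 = (q - 5)*(q^2 - 9*q + 20) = (q - 5)*(q - 4)*(q - 5)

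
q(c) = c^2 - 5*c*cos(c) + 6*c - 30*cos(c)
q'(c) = 5*c*sin(c) + 2*c + 30*sin(c) - 5*cos(c) + 6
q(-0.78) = -22.63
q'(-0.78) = -17.47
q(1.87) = 26.32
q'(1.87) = 48.82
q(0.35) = -27.60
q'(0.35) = 12.89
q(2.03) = 34.10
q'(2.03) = 48.27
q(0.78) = -18.81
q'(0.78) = 27.85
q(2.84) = 67.31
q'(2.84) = 29.58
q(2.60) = 59.21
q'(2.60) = 37.65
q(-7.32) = 13.02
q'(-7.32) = -5.50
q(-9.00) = 13.33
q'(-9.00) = -1.26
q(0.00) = -30.00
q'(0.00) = 1.00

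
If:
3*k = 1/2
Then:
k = 1/6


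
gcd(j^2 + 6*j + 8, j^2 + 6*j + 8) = j^2 + 6*j + 8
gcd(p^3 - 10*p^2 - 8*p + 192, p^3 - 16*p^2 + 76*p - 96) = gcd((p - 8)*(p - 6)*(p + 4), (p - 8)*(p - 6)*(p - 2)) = p^2 - 14*p + 48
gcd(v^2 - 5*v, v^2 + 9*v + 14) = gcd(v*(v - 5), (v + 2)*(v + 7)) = 1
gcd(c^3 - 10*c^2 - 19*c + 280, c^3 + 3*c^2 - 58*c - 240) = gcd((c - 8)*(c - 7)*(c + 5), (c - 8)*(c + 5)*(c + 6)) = c^2 - 3*c - 40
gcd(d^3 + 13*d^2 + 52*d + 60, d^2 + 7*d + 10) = d^2 + 7*d + 10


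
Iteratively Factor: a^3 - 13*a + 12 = (a + 4)*(a^2 - 4*a + 3) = (a - 1)*(a + 4)*(a - 3)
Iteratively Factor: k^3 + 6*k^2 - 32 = (k + 4)*(k^2 + 2*k - 8) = (k + 4)^2*(k - 2)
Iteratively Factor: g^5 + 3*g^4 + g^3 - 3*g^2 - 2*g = (g + 1)*(g^4 + 2*g^3 - g^2 - 2*g) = (g + 1)^2*(g^3 + g^2 - 2*g) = (g + 1)^2*(g + 2)*(g^2 - g) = g*(g + 1)^2*(g + 2)*(g - 1)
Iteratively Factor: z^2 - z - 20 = (z + 4)*(z - 5)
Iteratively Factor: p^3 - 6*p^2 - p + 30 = (p - 3)*(p^2 - 3*p - 10) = (p - 3)*(p + 2)*(p - 5)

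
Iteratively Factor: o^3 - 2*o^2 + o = (o)*(o^2 - 2*o + 1) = o*(o - 1)*(o - 1)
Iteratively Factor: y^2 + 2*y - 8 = (y + 4)*(y - 2)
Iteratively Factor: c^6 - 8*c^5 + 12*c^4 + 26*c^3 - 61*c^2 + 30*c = (c - 1)*(c^5 - 7*c^4 + 5*c^3 + 31*c^2 - 30*c) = c*(c - 1)*(c^4 - 7*c^3 + 5*c^2 + 31*c - 30) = c*(c - 5)*(c - 1)*(c^3 - 2*c^2 - 5*c + 6) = c*(c - 5)*(c - 1)^2*(c^2 - c - 6) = c*(c - 5)*(c - 1)^2*(c + 2)*(c - 3)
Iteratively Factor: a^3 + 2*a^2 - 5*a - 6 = (a + 1)*(a^2 + a - 6) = (a - 2)*(a + 1)*(a + 3)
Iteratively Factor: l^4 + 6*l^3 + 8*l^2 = (l + 4)*(l^3 + 2*l^2) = l*(l + 4)*(l^2 + 2*l) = l^2*(l + 4)*(l + 2)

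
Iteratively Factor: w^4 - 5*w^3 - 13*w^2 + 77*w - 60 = (w - 5)*(w^3 - 13*w + 12) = (w - 5)*(w - 3)*(w^2 + 3*w - 4) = (w - 5)*(w - 3)*(w + 4)*(w - 1)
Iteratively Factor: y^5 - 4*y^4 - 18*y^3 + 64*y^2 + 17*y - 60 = (y + 4)*(y^4 - 8*y^3 + 14*y^2 + 8*y - 15) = (y - 3)*(y + 4)*(y^3 - 5*y^2 - y + 5) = (y - 5)*(y - 3)*(y + 4)*(y^2 - 1) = (y - 5)*(y - 3)*(y - 1)*(y + 4)*(y + 1)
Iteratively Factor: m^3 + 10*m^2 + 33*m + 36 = (m + 3)*(m^2 + 7*m + 12) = (m + 3)*(m + 4)*(m + 3)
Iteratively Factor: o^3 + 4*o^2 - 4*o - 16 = (o + 4)*(o^2 - 4) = (o - 2)*(o + 4)*(o + 2)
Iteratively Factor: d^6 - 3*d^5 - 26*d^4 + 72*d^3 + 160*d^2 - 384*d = (d + 4)*(d^5 - 7*d^4 + 2*d^3 + 64*d^2 - 96*d) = (d - 2)*(d + 4)*(d^4 - 5*d^3 - 8*d^2 + 48*d) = d*(d - 2)*(d + 4)*(d^3 - 5*d^2 - 8*d + 48) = d*(d - 4)*(d - 2)*(d + 4)*(d^2 - d - 12) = d*(d - 4)*(d - 2)*(d + 3)*(d + 4)*(d - 4)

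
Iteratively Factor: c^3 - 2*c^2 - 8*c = (c + 2)*(c^2 - 4*c) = (c - 4)*(c + 2)*(c)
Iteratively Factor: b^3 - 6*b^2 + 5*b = (b - 1)*(b^2 - 5*b) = b*(b - 1)*(b - 5)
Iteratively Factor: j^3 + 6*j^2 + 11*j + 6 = (j + 1)*(j^2 + 5*j + 6) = (j + 1)*(j + 2)*(j + 3)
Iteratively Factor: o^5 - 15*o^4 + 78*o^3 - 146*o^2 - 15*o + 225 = (o + 1)*(o^4 - 16*o^3 + 94*o^2 - 240*o + 225) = (o - 3)*(o + 1)*(o^3 - 13*o^2 + 55*o - 75) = (o - 3)^2*(o + 1)*(o^2 - 10*o + 25) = (o - 5)*(o - 3)^2*(o + 1)*(o - 5)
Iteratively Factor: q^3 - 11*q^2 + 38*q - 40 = (q - 5)*(q^2 - 6*q + 8) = (q - 5)*(q - 4)*(q - 2)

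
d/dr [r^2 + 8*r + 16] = 2*r + 8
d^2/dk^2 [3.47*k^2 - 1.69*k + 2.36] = 6.94000000000000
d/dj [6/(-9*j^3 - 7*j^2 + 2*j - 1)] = 6*(27*j^2 + 14*j - 2)/(9*j^3 + 7*j^2 - 2*j + 1)^2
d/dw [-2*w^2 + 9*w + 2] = 9 - 4*w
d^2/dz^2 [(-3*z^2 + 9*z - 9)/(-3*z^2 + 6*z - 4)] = 6*(-9*z^3 + 45*z^2 - 54*z + 16)/(27*z^6 - 162*z^5 + 432*z^4 - 648*z^3 + 576*z^2 - 288*z + 64)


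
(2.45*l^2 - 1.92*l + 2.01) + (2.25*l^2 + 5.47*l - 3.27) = 4.7*l^2 + 3.55*l - 1.26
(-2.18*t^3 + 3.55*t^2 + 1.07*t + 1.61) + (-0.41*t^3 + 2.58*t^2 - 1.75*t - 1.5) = -2.59*t^3 + 6.13*t^2 - 0.68*t + 0.11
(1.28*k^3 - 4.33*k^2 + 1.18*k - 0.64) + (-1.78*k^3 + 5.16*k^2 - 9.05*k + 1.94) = -0.5*k^3 + 0.83*k^2 - 7.87*k + 1.3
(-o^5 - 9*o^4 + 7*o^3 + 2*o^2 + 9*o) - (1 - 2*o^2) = -o^5 - 9*o^4 + 7*o^3 + 4*o^2 + 9*o - 1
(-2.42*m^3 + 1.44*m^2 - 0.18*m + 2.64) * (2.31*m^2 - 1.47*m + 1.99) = -5.5902*m^5 + 6.8838*m^4 - 7.3484*m^3 + 9.2286*m^2 - 4.239*m + 5.2536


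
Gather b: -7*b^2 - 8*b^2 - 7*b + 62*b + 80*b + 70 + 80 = -15*b^2 + 135*b + 150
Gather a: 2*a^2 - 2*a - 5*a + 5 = 2*a^2 - 7*a + 5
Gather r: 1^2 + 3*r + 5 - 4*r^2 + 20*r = -4*r^2 + 23*r + 6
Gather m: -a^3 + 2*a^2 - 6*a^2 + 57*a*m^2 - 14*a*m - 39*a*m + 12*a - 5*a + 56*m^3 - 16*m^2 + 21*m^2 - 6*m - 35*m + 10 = -a^3 - 4*a^2 + 7*a + 56*m^3 + m^2*(57*a + 5) + m*(-53*a - 41) + 10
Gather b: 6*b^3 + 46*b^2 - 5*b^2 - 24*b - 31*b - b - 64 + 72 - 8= 6*b^3 + 41*b^2 - 56*b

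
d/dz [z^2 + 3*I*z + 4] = 2*z + 3*I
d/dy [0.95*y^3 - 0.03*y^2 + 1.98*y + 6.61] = 2.85*y^2 - 0.06*y + 1.98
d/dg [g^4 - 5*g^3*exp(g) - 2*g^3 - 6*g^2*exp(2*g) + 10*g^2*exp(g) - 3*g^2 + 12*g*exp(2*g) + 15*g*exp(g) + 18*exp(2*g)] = -5*g^3*exp(g) + 4*g^3 - 12*g^2*exp(2*g) - 5*g^2*exp(g) - 6*g^2 + 12*g*exp(2*g) + 35*g*exp(g) - 6*g + 48*exp(2*g) + 15*exp(g)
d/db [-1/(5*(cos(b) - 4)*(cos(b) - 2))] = 2*(3 - cos(b))*sin(b)/(5*(cos(b) - 4)^2*(cos(b) - 2)^2)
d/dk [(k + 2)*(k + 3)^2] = (k + 3)*(3*k + 7)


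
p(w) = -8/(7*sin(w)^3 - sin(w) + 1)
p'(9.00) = -16.10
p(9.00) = -7.42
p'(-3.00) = 3.66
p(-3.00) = -7.13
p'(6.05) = 0.72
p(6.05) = -6.99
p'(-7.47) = 3.83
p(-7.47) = 2.19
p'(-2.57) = -184.86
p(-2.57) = -18.49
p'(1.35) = 0.78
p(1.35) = -1.23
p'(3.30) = 2.95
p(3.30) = -7.08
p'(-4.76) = 0.16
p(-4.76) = -1.15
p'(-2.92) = -0.09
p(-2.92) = -6.98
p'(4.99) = 2.22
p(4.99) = 1.88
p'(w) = -8*(-21*sin(w)^2*cos(w) + cos(w))/(7*sin(w)^3 - sin(w) + 1)^2 = 8*(21*sin(w)^2 - 1)*cos(w)/(7*sin(w)^3 - sin(w) + 1)^2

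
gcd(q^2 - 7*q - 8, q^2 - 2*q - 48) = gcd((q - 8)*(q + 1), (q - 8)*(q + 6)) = q - 8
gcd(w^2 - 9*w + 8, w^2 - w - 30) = 1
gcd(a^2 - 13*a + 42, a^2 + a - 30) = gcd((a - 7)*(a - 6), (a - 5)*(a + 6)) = 1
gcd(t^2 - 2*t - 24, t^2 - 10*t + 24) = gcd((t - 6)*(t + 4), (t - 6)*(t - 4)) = t - 6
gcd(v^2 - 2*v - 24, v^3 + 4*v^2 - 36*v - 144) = v^2 - 2*v - 24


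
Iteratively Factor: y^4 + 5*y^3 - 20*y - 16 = (y + 1)*(y^3 + 4*y^2 - 4*y - 16) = (y + 1)*(y + 2)*(y^2 + 2*y - 8) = (y + 1)*(y + 2)*(y + 4)*(y - 2)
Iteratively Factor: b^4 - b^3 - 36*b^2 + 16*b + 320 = (b - 4)*(b^3 + 3*b^2 - 24*b - 80) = (b - 5)*(b - 4)*(b^2 + 8*b + 16) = (b - 5)*(b - 4)*(b + 4)*(b + 4)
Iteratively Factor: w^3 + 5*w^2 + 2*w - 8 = (w + 2)*(w^2 + 3*w - 4) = (w + 2)*(w + 4)*(w - 1)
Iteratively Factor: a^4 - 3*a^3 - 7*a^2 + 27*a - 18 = (a + 3)*(a^3 - 6*a^2 + 11*a - 6) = (a - 3)*(a + 3)*(a^2 - 3*a + 2) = (a - 3)*(a - 1)*(a + 3)*(a - 2)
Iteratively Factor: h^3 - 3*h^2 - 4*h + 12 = (h + 2)*(h^2 - 5*h + 6) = (h - 3)*(h + 2)*(h - 2)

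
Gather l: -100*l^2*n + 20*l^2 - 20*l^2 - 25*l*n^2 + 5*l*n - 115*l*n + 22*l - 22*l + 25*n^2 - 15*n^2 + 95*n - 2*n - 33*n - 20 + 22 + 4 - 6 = -100*l^2*n + l*(-25*n^2 - 110*n) + 10*n^2 + 60*n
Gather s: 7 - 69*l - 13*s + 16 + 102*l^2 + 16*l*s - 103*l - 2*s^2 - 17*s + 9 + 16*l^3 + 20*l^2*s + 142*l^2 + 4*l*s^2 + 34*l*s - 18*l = 16*l^3 + 244*l^2 - 190*l + s^2*(4*l - 2) + s*(20*l^2 + 50*l - 30) + 32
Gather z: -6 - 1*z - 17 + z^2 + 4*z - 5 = z^2 + 3*z - 28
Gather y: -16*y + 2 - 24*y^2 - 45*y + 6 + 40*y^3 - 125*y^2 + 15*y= 40*y^3 - 149*y^2 - 46*y + 8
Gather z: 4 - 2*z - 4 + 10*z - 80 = 8*z - 80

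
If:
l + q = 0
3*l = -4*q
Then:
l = 0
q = 0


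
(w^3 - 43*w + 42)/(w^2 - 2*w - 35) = (-w^3 + 43*w - 42)/(-w^2 + 2*w + 35)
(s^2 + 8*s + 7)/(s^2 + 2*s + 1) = (s + 7)/(s + 1)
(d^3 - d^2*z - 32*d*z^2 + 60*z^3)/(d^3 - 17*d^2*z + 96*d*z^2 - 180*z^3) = (d^2 + 4*d*z - 12*z^2)/(d^2 - 12*d*z + 36*z^2)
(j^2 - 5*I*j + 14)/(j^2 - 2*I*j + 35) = (j + 2*I)/(j + 5*I)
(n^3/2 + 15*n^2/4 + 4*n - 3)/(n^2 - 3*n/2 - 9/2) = (-2*n^3 - 15*n^2 - 16*n + 12)/(2*(-2*n^2 + 3*n + 9))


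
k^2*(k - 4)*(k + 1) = k^4 - 3*k^3 - 4*k^2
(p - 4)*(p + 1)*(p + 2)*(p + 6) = p^4 + 5*p^3 - 16*p^2 - 68*p - 48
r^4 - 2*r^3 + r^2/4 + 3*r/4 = r*(r - 3/2)*(r - 1)*(r + 1/2)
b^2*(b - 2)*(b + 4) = b^4 + 2*b^3 - 8*b^2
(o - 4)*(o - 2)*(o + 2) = o^3 - 4*o^2 - 4*o + 16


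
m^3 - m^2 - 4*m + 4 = (m - 2)*(m - 1)*(m + 2)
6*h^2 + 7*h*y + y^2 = (h + y)*(6*h + y)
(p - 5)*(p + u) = p^2 + p*u - 5*p - 5*u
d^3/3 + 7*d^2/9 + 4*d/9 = d*(d/3 + 1/3)*(d + 4/3)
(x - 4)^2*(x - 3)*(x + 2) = x^4 - 9*x^3 + 18*x^2 + 32*x - 96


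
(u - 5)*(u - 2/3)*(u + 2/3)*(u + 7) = u^4 + 2*u^3 - 319*u^2/9 - 8*u/9 + 140/9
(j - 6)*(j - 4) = j^2 - 10*j + 24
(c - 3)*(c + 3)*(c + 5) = c^3 + 5*c^2 - 9*c - 45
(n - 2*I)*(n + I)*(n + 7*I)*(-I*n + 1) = -I*n^4 + 7*n^3 - 3*I*n^2 + 23*n + 14*I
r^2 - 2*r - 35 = (r - 7)*(r + 5)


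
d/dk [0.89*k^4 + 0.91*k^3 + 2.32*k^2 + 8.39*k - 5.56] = 3.56*k^3 + 2.73*k^2 + 4.64*k + 8.39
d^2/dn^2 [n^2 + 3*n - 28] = 2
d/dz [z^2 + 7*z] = 2*z + 7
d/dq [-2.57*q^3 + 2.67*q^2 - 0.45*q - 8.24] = -7.71*q^2 + 5.34*q - 0.45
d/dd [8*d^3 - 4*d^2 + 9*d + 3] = 24*d^2 - 8*d + 9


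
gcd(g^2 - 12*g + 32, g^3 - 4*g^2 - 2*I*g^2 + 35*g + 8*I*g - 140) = g - 4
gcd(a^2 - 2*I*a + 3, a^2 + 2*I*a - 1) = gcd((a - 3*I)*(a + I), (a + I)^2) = a + I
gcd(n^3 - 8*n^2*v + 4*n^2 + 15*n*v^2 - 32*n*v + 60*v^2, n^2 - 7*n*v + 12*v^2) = -n + 3*v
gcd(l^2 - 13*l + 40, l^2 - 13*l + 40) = l^2 - 13*l + 40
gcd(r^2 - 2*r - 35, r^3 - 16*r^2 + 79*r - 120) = 1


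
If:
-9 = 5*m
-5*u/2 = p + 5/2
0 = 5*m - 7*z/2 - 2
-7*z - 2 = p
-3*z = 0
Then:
No Solution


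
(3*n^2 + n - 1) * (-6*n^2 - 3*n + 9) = -18*n^4 - 15*n^3 + 30*n^2 + 12*n - 9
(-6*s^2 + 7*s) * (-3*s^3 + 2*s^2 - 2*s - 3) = 18*s^5 - 33*s^4 + 26*s^3 + 4*s^2 - 21*s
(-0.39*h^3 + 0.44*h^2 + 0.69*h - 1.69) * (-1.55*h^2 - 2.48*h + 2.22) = 0.6045*h^5 + 0.2852*h^4 - 3.0265*h^3 + 1.8851*h^2 + 5.723*h - 3.7518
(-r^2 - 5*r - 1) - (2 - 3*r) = -r^2 - 2*r - 3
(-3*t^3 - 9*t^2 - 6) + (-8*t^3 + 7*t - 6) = -11*t^3 - 9*t^2 + 7*t - 12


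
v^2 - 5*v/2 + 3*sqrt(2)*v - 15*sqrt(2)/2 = (v - 5/2)*(v + 3*sqrt(2))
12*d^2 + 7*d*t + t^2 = (3*d + t)*(4*d + t)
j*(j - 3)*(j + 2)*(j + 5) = j^4 + 4*j^3 - 11*j^2 - 30*j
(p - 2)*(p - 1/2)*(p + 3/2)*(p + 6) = p^4 + 5*p^3 - 35*p^2/4 - 15*p + 9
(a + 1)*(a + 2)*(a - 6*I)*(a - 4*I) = a^4 + 3*a^3 - 10*I*a^3 - 22*a^2 - 30*I*a^2 - 72*a - 20*I*a - 48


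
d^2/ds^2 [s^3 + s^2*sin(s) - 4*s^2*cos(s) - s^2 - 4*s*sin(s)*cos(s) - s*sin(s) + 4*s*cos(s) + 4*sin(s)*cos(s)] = -s^2*sin(s) + 4*s^2*cos(s) + 17*s*sin(s) + 8*s*sin(2*s) + 6*s - 6*sin(s) - 8*sqrt(2)*sin(2*s + pi/4) - 10*cos(s) - 2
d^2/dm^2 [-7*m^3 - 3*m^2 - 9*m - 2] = -42*m - 6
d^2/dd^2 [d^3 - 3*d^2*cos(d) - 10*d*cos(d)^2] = 3*d^2*cos(d) + 12*d*sin(d) + 20*d*cos(2*d) + 6*d + 20*sin(2*d) - 6*cos(d)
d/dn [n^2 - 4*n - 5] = 2*n - 4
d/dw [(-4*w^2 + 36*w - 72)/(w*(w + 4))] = 4*(-13*w^2 + 36*w + 72)/(w^2*(w^2 + 8*w + 16))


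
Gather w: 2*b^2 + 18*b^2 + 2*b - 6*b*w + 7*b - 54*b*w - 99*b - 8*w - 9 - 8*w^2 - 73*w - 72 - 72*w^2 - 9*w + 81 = 20*b^2 - 90*b - 80*w^2 + w*(-60*b - 90)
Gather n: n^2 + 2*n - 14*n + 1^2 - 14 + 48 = n^2 - 12*n + 35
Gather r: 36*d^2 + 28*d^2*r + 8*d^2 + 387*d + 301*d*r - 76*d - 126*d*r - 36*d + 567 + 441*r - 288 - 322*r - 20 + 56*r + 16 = 44*d^2 + 275*d + r*(28*d^2 + 175*d + 175) + 275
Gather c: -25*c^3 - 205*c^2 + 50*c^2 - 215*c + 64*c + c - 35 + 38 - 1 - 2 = -25*c^3 - 155*c^2 - 150*c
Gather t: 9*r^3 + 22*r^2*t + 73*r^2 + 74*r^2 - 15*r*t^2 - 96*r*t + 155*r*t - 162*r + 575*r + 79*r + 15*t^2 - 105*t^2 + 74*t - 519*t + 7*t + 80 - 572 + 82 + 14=9*r^3 + 147*r^2 + 492*r + t^2*(-15*r - 90) + t*(22*r^2 + 59*r - 438) - 396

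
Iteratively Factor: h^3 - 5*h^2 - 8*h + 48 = (h - 4)*(h^2 - h - 12) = (h - 4)*(h + 3)*(h - 4)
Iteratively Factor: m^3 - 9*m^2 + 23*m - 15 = (m - 3)*(m^2 - 6*m + 5) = (m - 5)*(m - 3)*(m - 1)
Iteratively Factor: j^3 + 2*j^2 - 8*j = (j + 4)*(j^2 - 2*j) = (j - 2)*(j + 4)*(j)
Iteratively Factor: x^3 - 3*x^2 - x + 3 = (x + 1)*(x^2 - 4*x + 3) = (x - 1)*(x + 1)*(x - 3)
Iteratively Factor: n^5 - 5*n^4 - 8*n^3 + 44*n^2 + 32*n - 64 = (n - 4)*(n^4 - n^3 - 12*n^2 - 4*n + 16) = (n - 4)^2*(n^3 + 3*n^2 - 4) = (n - 4)^2*(n + 2)*(n^2 + n - 2) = (n - 4)^2*(n + 2)^2*(n - 1)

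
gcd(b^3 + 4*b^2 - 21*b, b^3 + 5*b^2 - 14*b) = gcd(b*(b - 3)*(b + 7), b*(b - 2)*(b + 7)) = b^2 + 7*b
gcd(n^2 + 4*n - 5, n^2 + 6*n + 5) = n + 5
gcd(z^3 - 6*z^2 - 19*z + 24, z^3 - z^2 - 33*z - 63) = z + 3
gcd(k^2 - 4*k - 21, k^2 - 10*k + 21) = k - 7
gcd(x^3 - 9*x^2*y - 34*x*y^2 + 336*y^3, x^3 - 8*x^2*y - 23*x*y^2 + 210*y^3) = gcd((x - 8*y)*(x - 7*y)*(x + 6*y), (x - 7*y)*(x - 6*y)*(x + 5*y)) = x - 7*y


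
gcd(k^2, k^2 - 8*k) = k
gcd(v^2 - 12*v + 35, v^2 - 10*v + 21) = v - 7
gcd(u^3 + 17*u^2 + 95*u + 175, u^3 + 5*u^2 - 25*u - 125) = u^2 + 10*u + 25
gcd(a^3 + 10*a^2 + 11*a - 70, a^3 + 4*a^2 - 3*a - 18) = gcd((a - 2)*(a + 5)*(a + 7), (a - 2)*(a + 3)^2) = a - 2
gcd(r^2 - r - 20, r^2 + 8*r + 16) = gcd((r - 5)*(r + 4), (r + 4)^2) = r + 4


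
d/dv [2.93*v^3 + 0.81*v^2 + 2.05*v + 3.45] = 8.79*v^2 + 1.62*v + 2.05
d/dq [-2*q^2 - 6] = -4*q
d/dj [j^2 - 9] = 2*j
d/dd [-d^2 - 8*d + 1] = -2*d - 8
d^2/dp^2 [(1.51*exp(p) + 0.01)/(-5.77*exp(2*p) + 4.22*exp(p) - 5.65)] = (-50.272279*exp(4*p) - 38.0993099999999*exp(3*p) + 296.091012*exp(2*p) - 34.876994*exp(p) - 48.441405)*exp(p)/(192.100033*exp(6*p) - 421.488114*exp(5*p) + 872.578059*exp(4*p) - 900.596108*exp(3*p) + 854.430855*exp(2*p) - 404.13885*exp(p) + 180.362125)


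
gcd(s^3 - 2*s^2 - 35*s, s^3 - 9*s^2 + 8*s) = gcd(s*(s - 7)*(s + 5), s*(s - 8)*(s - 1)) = s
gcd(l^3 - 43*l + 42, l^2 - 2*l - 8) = 1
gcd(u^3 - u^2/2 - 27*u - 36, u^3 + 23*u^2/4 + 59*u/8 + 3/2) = u^2 + 11*u/2 + 6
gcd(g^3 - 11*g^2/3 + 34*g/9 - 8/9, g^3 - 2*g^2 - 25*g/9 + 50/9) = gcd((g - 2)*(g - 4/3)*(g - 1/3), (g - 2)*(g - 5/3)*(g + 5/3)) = g - 2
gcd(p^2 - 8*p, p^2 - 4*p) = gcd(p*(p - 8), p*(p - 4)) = p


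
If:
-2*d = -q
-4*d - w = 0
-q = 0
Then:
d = 0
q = 0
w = 0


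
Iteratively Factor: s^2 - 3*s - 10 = (s + 2)*(s - 5)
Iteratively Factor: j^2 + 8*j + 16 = (j + 4)*(j + 4)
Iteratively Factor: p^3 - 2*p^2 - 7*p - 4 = (p + 1)*(p^2 - 3*p - 4) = (p - 4)*(p + 1)*(p + 1)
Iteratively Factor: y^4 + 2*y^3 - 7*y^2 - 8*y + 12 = (y - 2)*(y^3 + 4*y^2 + y - 6) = (y - 2)*(y + 2)*(y^2 + 2*y - 3) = (y - 2)*(y + 2)*(y + 3)*(y - 1)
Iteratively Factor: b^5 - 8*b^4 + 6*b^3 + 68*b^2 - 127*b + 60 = (b - 5)*(b^4 - 3*b^3 - 9*b^2 + 23*b - 12) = (b - 5)*(b - 4)*(b^3 + b^2 - 5*b + 3) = (b - 5)*(b - 4)*(b - 1)*(b^2 + 2*b - 3) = (b - 5)*(b - 4)*(b - 1)^2*(b + 3)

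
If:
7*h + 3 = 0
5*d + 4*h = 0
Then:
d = 12/35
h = -3/7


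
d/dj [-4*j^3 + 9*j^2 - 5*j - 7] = -12*j^2 + 18*j - 5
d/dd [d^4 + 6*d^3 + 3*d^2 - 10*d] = 4*d^3 + 18*d^2 + 6*d - 10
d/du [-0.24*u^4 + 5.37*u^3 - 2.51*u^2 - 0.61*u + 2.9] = -0.96*u^3 + 16.11*u^2 - 5.02*u - 0.61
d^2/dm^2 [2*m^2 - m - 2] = 4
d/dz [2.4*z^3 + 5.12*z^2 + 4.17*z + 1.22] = 7.2*z^2 + 10.24*z + 4.17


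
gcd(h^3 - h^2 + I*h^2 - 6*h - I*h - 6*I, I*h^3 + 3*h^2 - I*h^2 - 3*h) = 1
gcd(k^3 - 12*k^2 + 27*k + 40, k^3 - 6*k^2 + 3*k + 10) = k^2 - 4*k - 5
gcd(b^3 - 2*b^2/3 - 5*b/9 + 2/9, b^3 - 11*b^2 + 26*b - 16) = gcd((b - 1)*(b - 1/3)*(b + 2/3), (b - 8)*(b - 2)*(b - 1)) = b - 1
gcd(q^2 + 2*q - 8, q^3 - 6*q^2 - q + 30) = 1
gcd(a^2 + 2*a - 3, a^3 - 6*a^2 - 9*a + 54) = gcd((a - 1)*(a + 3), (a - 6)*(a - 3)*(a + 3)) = a + 3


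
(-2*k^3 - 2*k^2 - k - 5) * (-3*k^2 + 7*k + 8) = 6*k^5 - 8*k^4 - 27*k^3 - 8*k^2 - 43*k - 40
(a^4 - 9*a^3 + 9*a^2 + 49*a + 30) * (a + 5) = a^5 - 4*a^4 - 36*a^3 + 94*a^2 + 275*a + 150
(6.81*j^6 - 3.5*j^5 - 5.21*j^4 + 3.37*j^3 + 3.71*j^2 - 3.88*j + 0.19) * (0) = 0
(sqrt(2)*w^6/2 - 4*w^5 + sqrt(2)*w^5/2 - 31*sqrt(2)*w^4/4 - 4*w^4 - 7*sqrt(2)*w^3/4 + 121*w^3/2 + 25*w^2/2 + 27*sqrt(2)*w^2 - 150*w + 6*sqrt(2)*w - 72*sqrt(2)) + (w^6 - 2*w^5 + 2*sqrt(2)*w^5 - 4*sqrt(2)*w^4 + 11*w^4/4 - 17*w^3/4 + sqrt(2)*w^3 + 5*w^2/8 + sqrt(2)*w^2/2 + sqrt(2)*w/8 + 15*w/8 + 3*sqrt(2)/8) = sqrt(2)*w^6/2 + w^6 - 6*w^5 + 5*sqrt(2)*w^5/2 - 47*sqrt(2)*w^4/4 - 5*w^4/4 - 3*sqrt(2)*w^3/4 + 225*w^3/4 + 105*w^2/8 + 55*sqrt(2)*w^2/2 - 1185*w/8 + 49*sqrt(2)*w/8 - 573*sqrt(2)/8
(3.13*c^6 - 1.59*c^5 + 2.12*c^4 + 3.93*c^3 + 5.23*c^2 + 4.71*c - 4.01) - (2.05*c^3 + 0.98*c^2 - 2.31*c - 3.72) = 3.13*c^6 - 1.59*c^5 + 2.12*c^4 + 1.88*c^3 + 4.25*c^2 + 7.02*c - 0.29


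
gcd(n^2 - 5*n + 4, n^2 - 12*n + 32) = n - 4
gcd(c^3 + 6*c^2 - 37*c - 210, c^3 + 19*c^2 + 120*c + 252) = c + 7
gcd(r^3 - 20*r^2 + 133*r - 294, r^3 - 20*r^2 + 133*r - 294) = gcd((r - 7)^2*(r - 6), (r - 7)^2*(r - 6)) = r^3 - 20*r^2 + 133*r - 294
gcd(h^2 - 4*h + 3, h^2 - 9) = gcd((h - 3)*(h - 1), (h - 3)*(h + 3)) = h - 3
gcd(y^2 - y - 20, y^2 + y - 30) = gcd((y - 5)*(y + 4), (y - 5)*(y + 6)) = y - 5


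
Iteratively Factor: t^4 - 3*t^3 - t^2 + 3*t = (t + 1)*(t^3 - 4*t^2 + 3*t) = (t - 3)*(t + 1)*(t^2 - t) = (t - 3)*(t - 1)*(t + 1)*(t)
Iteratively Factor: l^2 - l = (l - 1)*(l)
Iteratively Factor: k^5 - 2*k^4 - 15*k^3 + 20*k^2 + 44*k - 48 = (k + 3)*(k^4 - 5*k^3 + 20*k - 16) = (k + 2)*(k + 3)*(k^3 - 7*k^2 + 14*k - 8) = (k - 4)*(k + 2)*(k + 3)*(k^2 - 3*k + 2) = (k - 4)*(k - 2)*(k + 2)*(k + 3)*(k - 1)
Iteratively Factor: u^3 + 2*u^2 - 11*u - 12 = (u + 1)*(u^2 + u - 12) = (u - 3)*(u + 1)*(u + 4)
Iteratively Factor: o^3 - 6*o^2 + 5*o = (o - 5)*(o^2 - o) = (o - 5)*(o - 1)*(o)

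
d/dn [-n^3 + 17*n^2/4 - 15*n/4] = -3*n^2 + 17*n/2 - 15/4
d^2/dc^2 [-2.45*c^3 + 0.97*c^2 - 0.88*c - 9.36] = 1.94 - 14.7*c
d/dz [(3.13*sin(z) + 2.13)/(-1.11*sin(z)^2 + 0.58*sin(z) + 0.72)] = (3.4743*sin(z)^2 + 4.7286*sin(z) + 1.0182)*cos(z)/(1.2321*sin(z)^4 - 1.2876*sin(z)^3 - 1.262*sin(z)^2 + 0.8352*sin(z) + 0.5184)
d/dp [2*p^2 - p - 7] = 4*p - 1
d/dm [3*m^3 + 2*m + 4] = 9*m^2 + 2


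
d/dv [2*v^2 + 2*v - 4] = 4*v + 2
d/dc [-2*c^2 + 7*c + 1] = 7 - 4*c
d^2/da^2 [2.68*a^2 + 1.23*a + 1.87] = 5.36000000000000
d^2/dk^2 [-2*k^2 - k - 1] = -4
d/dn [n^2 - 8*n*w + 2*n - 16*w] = 2*n - 8*w + 2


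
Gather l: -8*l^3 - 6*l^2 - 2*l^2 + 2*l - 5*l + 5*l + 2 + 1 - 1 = -8*l^3 - 8*l^2 + 2*l + 2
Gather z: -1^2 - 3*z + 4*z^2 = 4*z^2 - 3*z - 1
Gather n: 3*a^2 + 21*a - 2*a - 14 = 3*a^2 + 19*a - 14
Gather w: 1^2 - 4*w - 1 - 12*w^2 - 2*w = -12*w^2 - 6*w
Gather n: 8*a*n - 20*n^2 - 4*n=-20*n^2 + n*(8*a - 4)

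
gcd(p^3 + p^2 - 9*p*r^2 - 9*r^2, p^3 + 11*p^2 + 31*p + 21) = p + 1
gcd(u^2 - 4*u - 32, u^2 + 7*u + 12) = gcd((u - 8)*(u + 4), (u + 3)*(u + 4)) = u + 4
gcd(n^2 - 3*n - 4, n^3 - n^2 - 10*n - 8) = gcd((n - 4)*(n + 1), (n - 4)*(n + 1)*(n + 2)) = n^2 - 3*n - 4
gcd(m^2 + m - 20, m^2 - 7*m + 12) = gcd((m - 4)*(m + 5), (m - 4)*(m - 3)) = m - 4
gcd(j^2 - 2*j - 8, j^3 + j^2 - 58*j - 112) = j + 2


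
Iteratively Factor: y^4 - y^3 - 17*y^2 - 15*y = (y)*(y^3 - y^2 - 17*y - 15) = y*(y + 1)*(y^2 - 2*y - 15) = y*(y + 1)*(y + 3)*(y - 5)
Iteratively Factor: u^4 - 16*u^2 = (u)*(u^3 - 16*u) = u^2*(u^2 - 16) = u^2*(u + 4)*(u - 4)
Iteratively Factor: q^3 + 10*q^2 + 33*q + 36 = (q + 3)*(q^2 + 7*q + 12) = (q + 3)^2*(q + 4)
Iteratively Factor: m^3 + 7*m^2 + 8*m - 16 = (m + 4)*(m^2 + 3*m - 4) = (m - 1)*(m + 4)*(m + 4)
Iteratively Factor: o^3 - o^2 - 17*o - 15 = (o + 3)*(o^2 - 4*o - 5) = (o - 5)*(o + 3)*(o + 1)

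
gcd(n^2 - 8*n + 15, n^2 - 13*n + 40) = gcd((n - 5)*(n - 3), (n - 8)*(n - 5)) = n - 5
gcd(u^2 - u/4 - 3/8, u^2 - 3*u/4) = u - 3/4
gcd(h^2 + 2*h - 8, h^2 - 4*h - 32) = h + 4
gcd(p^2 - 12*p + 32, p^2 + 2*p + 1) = 1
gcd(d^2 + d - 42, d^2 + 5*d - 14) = d + 7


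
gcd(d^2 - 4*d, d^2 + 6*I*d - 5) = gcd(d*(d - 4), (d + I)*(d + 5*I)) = 1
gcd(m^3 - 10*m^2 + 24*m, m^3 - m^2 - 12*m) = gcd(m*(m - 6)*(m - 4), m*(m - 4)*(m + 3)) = m^2 - 4*m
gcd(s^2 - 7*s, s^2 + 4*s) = s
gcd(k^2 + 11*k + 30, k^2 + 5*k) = k + 5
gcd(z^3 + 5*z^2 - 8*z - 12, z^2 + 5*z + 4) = z + 1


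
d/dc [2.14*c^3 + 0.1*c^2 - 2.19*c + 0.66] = 6.42*c^2 + 0.2*c - 2.19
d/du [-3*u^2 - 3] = -6*u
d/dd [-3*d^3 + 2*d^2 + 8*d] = -9*d^2 + 4*d + 8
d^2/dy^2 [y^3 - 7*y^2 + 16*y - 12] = 6*y - 14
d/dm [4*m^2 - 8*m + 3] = 8*m - 8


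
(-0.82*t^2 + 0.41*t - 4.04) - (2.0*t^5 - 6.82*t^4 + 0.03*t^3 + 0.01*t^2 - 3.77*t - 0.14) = -2.0*t^5 + 6.82*t^4 - 0.03*t^3 - 0.83*t^2 + 4.18*t - 3.9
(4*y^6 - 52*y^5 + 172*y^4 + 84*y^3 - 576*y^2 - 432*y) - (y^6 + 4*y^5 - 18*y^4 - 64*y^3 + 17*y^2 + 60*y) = 3*y^6 - 56*y^5 + 190*y^4 + 148*y^3 - 593*y^2 - 492*y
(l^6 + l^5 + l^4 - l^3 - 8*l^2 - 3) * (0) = 0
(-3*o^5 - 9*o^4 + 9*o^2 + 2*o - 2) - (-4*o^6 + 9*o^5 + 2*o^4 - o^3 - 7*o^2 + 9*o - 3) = 4*o^6 - 12*o^5 - 11*o^4 + o^3 + 16*o^2 - 7*o + 1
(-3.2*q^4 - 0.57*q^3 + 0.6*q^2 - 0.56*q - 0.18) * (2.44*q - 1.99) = -7.808*q^5 + 4.9772*q^4 + 2.5983*q^3 - 2.5604*q^2 + 0.6752*q + 0.3582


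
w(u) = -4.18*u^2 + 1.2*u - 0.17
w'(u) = 1.2 - 8.36*u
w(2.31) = -19.70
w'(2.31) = -18.11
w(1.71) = -10.34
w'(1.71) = -13.10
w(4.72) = -87.63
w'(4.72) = -38.26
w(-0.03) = -0.21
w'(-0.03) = 1.45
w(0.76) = -1.67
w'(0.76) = -5.15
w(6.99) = -196.02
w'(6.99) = -57.24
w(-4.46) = -88.67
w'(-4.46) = 38.49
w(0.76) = -1.67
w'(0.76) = -5.15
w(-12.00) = -616.49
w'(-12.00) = 101.52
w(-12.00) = -616.49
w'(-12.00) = 101.52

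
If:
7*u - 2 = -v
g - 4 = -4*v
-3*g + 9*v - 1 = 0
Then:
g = 32/21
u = 29/147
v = 13/21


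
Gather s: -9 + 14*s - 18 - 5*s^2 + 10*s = -5*s^2 + 24*s - 27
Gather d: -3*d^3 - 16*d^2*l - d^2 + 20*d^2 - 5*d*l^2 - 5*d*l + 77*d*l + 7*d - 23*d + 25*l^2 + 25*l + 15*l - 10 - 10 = -3*d^3 + d^2*(19 - 16*l) + d*(-5*l^2 + 72*l - 16) + 25*l^2 + 40*l - 20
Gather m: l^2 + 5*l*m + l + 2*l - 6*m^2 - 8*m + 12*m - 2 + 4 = l^2 + 3*l - 6*m^2 + m*(5*l + 4) + 2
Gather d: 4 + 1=5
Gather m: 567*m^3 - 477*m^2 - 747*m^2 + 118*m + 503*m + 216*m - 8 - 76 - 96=567*m^3 - 1224*m^2 + 837*m - 180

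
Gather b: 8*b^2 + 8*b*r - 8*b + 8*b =8*b^2 + 8*b*r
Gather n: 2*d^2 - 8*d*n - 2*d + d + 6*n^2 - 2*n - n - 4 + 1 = 2*d^2 - d + 6*n^2 + n*(-8*d - 3) - 3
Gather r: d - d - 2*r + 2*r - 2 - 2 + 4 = 0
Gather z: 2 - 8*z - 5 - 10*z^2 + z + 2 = -10*z^2 - 7*z - 1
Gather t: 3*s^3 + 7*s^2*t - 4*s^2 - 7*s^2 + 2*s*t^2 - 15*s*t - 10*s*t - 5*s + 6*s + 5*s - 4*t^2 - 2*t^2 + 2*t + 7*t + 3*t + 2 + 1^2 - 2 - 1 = 3*s^3 - 11*s^2 + 6*s + t^2*(2*s - 6) + t*(7*s^2 - 25*s + 12)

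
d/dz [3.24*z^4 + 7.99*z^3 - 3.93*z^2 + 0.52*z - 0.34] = 12.96*z^3 + 23.97*z^2 - 7.86*z + 0.52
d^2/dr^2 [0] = 0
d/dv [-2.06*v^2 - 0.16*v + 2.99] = -4.12*v - 0.16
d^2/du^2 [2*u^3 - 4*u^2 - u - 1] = 12*u - 8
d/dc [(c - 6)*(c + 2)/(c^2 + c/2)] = 6*(3*c^2 + 16*c + 4)/(c^2*(4*c^2 + 4*c + 1))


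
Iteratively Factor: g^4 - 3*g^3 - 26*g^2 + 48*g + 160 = (g + 2)*(g^3 - 5*g^2 - 16*g + 80) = (g - 4)*(g + 2)*(g^2 - g - 20) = (g - 4)*(g + 2)*(g + 4)*(g - 5)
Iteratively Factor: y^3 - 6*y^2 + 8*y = (y - 4)*(y^2 - 2*y) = (y - 4)*(y - 2)*(y)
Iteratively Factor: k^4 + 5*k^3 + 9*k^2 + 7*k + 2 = (k + 1)*(k^3 + 4*k^2 + 5*k + 2) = (k + 1)^2*(k^2 + 3*k + 2) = (k + 1)^2*(k + 2)*(k + 1)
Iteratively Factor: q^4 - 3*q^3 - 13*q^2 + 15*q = (q + 3)*(q^3 - 6*q^2 + 5*q) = q*(q + 3)*(q^2 - 6*q + 5) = q*(q - 1)*(q + 3)*(q - 5)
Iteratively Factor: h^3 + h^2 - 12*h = (h - 3)*(h^2 + 4*h) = (h - 3)*(h + 4)*(h)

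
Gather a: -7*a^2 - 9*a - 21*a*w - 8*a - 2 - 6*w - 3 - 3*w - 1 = -7*a^2 + a*(-21*w - 17) - 9*w - 6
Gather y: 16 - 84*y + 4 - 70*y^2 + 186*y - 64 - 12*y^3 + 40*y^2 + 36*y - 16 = -12*y^3 - 30*y^2 + 138*y - 60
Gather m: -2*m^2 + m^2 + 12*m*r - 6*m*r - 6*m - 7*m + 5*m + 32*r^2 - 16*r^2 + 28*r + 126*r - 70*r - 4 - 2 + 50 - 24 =-m^2 + m*(6*r - 8) + 16*r^2 + 84*r + 20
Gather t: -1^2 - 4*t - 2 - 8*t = -12*t - 3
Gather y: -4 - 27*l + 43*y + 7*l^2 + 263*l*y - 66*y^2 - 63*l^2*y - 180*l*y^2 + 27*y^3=7*l^2 - 27*l + 27*y^3 + y^2*(-180*l - 66) + y*(-63*l^2 + 263*l + 43) - 4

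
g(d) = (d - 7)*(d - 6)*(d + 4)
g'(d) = (d - 7)*(d - 6) + (d - 7)*(d + 4) + (d - 6)*(d + 4) = 3*d^2 - 18*d - 10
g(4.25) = 39.70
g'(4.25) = -32.31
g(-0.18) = 169.50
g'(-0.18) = -6.66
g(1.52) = 135.52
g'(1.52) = -30.43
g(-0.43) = 170.56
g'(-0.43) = -1.71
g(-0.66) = 170.39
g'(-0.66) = 3.19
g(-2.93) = 94.88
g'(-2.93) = 68.49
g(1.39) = 139.40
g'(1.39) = -29.22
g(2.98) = 84.74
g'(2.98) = -37.00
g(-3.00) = 90.00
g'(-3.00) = 71.00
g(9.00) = 78.00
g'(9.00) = 71.00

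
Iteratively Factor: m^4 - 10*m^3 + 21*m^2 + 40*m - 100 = (m - 2)*(m^3 - 8*m^2 + 5*m + 50) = (m - 2)*(m + 2)*(m^2 - 10*m + 25) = (m - 5)*(m - 2)*(m + 2)*(m - 5)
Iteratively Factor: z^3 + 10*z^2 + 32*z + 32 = (z + 4)*(z^2 + 6*z + 8) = (z + 4)^2*(z + 2)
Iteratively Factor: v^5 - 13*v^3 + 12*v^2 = (v)*(v^4 - 13*v^2 + 12*v) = v*(v - 1)*(v^3 + v^2 - 12*v) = v^2*(v - 1)*(v^2 + v - 12) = v^2*(v - 1)*(v + 4)*(v - 3)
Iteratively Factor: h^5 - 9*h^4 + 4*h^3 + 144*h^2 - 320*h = (h - 4)*(h^4 - 5*h^3 - 16*h^2 + 80*h) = (h - 5)*(h - 4)*(h^3 - 16*h) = (h - 5)*(h - 4)*(h + 4)*(h^2 - 4*h) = h*(h - 5)*(h - 4)*(h + 4)*(h - 4)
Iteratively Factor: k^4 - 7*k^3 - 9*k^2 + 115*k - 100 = (k + 4)*(k^3 - 11*k^2 + 35*k - 25) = (k - 5)*(k + 4)*(k^2 - 6*k + 5) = (k - 5)^2*(k + 4)*(k - 1)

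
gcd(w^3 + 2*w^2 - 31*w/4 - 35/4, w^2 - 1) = w + 1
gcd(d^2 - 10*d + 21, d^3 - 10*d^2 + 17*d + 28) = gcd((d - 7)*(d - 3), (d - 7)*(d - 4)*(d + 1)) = d - 7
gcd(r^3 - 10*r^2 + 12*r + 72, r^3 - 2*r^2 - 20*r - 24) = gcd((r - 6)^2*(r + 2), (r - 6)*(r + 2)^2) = r^2 - 4*r - 12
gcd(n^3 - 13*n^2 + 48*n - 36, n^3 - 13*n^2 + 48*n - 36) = n^3 - 13*n^2 + 48*n - 36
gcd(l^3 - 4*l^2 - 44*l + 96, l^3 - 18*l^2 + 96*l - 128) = l^2 - 10*l + 16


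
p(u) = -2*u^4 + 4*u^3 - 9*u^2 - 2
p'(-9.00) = 6966.00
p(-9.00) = -16769.00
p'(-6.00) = 2268.00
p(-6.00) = -3782.00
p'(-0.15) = 3.00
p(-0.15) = -2.22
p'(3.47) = -252.22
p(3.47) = -233.21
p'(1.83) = -41.78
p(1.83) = -30.06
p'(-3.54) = 568.99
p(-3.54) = -606.31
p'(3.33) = -222.28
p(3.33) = -200.02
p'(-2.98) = 371.91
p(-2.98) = -345.50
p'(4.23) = -466.92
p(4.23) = -500.60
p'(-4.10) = 826.89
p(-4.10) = -994.13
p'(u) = -8*u^3 + 12*u^2 - 18*u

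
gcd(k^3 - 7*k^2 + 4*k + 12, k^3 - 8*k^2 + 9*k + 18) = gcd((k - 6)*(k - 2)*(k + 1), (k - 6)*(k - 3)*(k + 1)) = k^2 - 5*k - 6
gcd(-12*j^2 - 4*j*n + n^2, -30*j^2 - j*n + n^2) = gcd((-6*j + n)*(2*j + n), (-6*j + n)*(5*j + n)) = 6*j - n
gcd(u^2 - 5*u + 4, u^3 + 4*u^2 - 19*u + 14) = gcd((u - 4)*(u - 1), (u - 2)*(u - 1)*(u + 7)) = u - 1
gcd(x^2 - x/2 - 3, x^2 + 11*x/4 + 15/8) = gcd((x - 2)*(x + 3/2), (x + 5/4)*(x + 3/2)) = x + 3/2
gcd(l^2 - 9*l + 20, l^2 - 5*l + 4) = l - 4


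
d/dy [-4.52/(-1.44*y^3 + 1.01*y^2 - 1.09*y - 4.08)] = (-19.5264*y^2 + 9.1304*y - 4.9268)/(1.44*y^3 - 1.01*y^2 + 1.09*y + 4.08)^2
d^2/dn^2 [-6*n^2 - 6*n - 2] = -12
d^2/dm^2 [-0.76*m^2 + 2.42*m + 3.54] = -1.52000000000000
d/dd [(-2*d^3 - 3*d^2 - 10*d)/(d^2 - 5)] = 2*(-d^4 + 20*d^2 + 15*d + 25)/(d^4 - 10*d^2 + 25)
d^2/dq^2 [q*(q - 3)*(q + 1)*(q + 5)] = 12*q^2 + 18*q - 26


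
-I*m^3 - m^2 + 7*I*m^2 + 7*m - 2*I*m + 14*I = (m - 7)*(m - 2*I)*(-I*m + 1)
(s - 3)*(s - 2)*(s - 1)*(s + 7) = s^4 + s^3 - 31*s^2 + 71*s - 42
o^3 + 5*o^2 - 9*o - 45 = (o - 3)*(o + 3)*(o + 5)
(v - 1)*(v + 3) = v^2 + 2*v - 3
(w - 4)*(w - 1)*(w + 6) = w^3 + w^2 - 26*w + 24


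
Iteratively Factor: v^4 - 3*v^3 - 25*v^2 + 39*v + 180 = (v + 3)*(v^3 - 6*v^2 - 7*v + 60) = (v + 3)^2*(v^2 - 9*v + 20) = (v - 5)*(v + 3)^2*(v - 4)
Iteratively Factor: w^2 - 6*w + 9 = (w - 3)*(w - 3)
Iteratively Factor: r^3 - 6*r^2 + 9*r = (r)*(r^2 - 6*r + 9) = r*(r - 3)*(r - 3)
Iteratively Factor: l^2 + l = (l)*(l + 1)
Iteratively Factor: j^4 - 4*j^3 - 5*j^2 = (j + 1)*(j^3 - 5*j^2) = j*(j + 1)*(j^2 - 5*j) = j^2*(j + 1)*(j - 5)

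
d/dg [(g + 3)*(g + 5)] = 2*g + 8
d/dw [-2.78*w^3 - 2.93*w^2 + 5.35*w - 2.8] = -8.34*w^2 - 5.86*w + 5.35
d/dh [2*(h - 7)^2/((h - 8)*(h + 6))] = 4*(6*h^2 - 97*h + 385)/(h^4 - 4*h^3 - 92*h^2 + 192*h + 2304)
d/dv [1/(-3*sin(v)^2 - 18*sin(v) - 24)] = 2*(sin(v) + 3)*cos(v)/(3*(sin(v)^2 + 6*sin(v) + 8)^2)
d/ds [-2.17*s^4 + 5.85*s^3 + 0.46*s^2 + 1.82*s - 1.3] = -8.68*s^3 + 17.55*s^2 + 0.92*s + 1.82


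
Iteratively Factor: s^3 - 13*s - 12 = (s + 3)*(s^2 - 3*s - 4) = (s + 1)*(s + 3)*(s - 4)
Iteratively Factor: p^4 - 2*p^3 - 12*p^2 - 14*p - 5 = (p + 1)*(p^3 - 3*p^2 - 9*p - 5) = (p + 1)^2*(p^2 - 4*p - 5) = (p - 5)*(p + 1)^2*(p + 1)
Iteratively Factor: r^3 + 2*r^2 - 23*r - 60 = (r - 5)*(r^2 + 7*r + 12) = (r - 5)*(r + 4)*(r + 3)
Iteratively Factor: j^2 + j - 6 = (j + 3)*(j - 2)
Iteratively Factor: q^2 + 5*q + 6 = (q + 3)*(q + 2)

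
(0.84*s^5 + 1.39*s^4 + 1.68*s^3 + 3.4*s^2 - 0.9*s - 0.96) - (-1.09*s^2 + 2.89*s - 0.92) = 0.84*s^5 + 1.39*s^4 + 1.68*s^3 + 4.49*s^2 - 3.79*s - 0.0399999999999999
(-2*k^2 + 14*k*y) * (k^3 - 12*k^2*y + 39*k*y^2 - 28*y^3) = -2*k^5 + 38*k^4*y - 246*k^3*y^2 + 602*k^2*y^3 - 392*k*y^4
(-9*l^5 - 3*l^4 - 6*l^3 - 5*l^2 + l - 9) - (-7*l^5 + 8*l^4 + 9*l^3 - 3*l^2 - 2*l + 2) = -2*l^5 - 11*l^4 - 15*l^3 - 2*l^2 + 3*l - 11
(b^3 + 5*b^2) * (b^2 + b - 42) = b^5 + 6*b^4 - 37*b^3 - 210*b^2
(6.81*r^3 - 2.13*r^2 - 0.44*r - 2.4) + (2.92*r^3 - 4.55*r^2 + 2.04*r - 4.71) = 9.73*r^3 - 6.68*r^2 + 1.6*r - 7.11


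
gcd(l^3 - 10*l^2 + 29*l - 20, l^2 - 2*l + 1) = l - 1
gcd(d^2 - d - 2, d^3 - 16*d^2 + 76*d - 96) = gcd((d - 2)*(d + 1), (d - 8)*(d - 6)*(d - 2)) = d - 2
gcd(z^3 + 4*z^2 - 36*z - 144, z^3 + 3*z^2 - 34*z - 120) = z^2 - 2*z - 24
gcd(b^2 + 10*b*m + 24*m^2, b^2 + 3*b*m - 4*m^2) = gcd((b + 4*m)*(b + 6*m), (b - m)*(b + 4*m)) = b + 4*m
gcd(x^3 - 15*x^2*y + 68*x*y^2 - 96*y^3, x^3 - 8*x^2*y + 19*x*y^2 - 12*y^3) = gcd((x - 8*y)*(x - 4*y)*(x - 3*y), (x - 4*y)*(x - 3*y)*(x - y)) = x^2 - 7*x*y + 12*y^2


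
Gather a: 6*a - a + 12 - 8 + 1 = 5*a + 5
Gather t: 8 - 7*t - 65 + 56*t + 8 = 49*t - 49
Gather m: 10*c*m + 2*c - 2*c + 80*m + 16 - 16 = m*(10*c + 80)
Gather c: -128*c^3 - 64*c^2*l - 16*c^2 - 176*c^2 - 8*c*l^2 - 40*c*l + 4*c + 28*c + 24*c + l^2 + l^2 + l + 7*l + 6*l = -128*c^3 + c^2*(-64*l - 192) + c*(-8*l^2 - 40*l + 56) + 2*l^2 + 14*l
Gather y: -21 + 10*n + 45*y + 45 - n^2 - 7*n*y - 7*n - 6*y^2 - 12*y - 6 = -n^2 + 3*n - 6*y^2 + y*(33 - 7*n) + 18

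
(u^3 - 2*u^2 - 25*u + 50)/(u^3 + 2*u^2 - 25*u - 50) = (u - 2)/(u + 2)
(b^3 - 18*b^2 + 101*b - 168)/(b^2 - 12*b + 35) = (b^2 - 11*b + 24)/(b - 5)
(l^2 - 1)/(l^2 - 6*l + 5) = (l + 1)/(l - 5)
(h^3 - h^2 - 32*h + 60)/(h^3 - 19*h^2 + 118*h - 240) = (h^2 + 4*h - 12)/(h^2 - 14*h + 48)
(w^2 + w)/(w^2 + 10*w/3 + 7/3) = 3*w/(3*w + 7)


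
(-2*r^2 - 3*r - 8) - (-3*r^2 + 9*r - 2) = r^2 - 12*r - 6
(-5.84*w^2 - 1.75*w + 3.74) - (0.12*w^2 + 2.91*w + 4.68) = -5.96*w^2 - 4.66*w - 0.94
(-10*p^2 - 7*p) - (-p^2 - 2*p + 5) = -9*p^2 - 5*p - 5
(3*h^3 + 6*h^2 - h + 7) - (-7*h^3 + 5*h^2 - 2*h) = 10*h^3 + h^2 + h + 7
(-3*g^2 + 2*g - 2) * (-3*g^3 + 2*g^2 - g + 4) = 9*g^5 - 12*g^4 + 13*g^3 - 18*g^2 + 10*g - 8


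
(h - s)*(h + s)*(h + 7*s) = h^3 + 7*h^2*s - h*s^2 - 7*s^3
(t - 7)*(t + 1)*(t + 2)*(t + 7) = t^4 + 3*t^3 - 47*t^2 - 147*t - 98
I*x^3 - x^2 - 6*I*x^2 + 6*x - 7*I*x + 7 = (x - 7)*(x + I)*(I*x + I)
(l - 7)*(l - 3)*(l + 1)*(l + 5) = l^4 - 4*l^3 - 34*l^2 + 76*l + 105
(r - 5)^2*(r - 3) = r^3 - 13*r^2 + 55*r - 75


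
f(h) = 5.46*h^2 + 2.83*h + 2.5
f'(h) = 10.92*h + 2.83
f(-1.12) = 6.18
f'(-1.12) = -9.40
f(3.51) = 79.70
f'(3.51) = 41.16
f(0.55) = 5.71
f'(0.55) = 8.84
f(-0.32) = 2.15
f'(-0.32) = -0.66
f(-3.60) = 63.07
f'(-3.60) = -36.48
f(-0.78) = 3.61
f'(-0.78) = -5.69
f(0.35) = 4.16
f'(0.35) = 6.65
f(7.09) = 297.03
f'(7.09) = 80.25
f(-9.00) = 419.29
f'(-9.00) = -95.45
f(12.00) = 822.70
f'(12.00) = 133.87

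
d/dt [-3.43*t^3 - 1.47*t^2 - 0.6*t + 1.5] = -10.29*t^2 - 2.94*t - 0.6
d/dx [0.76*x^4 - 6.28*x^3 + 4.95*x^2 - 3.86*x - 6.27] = 3.04*x^3 - 18.84*x^2 + 9.9*x - 3.86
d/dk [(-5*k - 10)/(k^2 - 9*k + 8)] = 5*(k^2 + 4*k - 26)/(k^4 - 18*k^3 + 97*k^2 - 144*k + 64)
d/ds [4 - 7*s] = -7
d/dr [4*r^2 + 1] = 8*r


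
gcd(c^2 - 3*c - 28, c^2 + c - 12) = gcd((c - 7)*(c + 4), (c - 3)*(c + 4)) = c + 4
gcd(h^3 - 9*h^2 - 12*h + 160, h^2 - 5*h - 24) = h - 8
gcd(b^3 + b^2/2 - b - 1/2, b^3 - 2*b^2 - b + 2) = b^2 - 1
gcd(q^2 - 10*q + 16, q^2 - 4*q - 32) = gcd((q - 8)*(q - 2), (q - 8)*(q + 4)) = q - 8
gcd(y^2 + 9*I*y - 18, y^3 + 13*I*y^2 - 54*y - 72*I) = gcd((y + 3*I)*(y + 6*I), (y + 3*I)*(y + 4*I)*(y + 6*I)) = y^2 + 9*I*y - 18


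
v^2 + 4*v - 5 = (v - 1)*(v + 5)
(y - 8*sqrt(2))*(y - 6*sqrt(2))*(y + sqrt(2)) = y^3 - 13*sqrt(2)*y^2 + 68*y + 96*sqrt(2)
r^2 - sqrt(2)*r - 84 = (r - 7*sqrt(2))*(r + 6*sqrt(2))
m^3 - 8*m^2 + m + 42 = (m - 7)*(m - 3)*(m + 2)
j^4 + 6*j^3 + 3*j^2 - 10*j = j*(j - 1)*(j + 2)*(j + 5)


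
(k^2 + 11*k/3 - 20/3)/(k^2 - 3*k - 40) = (k - 4/3)/(k - 8)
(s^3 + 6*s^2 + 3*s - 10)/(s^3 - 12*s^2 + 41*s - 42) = (s^3 + 6*s^2 + 3*s - 10)/(s^3 - 12*s^2 + 41*s - 42)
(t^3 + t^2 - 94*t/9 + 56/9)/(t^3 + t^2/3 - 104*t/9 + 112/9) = (3*t - 2)/(3*t - 4)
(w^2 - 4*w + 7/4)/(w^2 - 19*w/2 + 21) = (w - 1/2)/(w - 6)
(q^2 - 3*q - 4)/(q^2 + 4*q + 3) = (q - 4)/(q + 3)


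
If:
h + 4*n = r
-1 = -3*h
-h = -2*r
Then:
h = 1/3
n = -1/24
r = 1/6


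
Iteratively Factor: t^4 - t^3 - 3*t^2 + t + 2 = (t - 1)*(t^3 - 3*t - 2) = (t - 1)*(t + 1)*(t^2 - t - 2) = (t - 1)*(t + 1)^2*(t - 2)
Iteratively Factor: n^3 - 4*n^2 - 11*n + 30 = (n - 2)*(n^2 - 2*n - 15) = (n - 5)*(n - 2)*(n + 3)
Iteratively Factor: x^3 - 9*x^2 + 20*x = (x - 5)*(x^2 - 4*x) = (x - 5)*(x - 4)*(x)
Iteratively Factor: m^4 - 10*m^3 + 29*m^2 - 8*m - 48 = (m - 4)*(m^3 - 6*m^2 + 5*m + 12) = (m - 4)*(m + 1)*(m^2 - 7*m + 12) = (m - 4)*(m - 3)*(m + 1)*(m - 4)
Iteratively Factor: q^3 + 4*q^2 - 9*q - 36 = (q - 3)*(q^2 + 7*q + 12) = (q - 3)*(q + 3)*(q + 4)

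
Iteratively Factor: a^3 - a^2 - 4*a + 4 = (a - 2)*(a^2 + a - 2) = (a - 2)*(a + 2)*(a - 1)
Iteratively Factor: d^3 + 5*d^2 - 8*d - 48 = (d + 4)*(d^2 + d - 12) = (d + 4)^2*(d - 3)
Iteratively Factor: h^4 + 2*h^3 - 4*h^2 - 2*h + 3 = (h + 1)*(h^3 + h^2 - 5*h + 3) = (h - 1)*(h + 1)*(h^2 + 2*h - 3) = (h - 1)^2*(h + 1)*(h + 3)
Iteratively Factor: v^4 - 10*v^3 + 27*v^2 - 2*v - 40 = (v - 5)*(v^3 - 5*v^2 + 2*v + 8) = (v - 5)*(v + 1)*(v^2 - 6*v + 8) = (v - 5)*(v - 2)*(v + 1)*(v - 4)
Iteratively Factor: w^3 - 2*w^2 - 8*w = (w + 2)*(w^2 - 4*w) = w*(w + 2)*(w - 4)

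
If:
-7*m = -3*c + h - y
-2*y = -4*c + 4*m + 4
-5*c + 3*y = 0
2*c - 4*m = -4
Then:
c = -6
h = -14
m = -2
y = -10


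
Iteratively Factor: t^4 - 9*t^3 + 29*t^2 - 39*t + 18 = (t - 3)*(t^3 - 6*t^2 + 11*t - 6) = (t - 3)*(t - 1)*(t^2 - 5*t + 6) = (t - 3)*(t - 2)*(t - 1)*(t - 3)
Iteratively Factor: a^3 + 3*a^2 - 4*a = (a - 1)*(a^2 + 4*a) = a*(a - 1)*(a + 4)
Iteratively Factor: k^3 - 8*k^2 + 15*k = (k)*(k^2 - 8*k + 15) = k*(k - 3)*(k - 5)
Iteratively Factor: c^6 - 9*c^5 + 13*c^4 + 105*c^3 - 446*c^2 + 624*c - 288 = (c - 1)*(c^5 - 8*c^4 + 5*c^3 + 110*c^2 - 336*c + 288) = (c - 3)*(c - 1)*(c^4 - 5*c^3 - 10*c^2 + 80*c - 96) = (c - 3)*(c - 2)*(c - 1)*(c^3 - 3*c^2 - 16*c + 48) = (c - 4)*(c - 3)*(c - 2)*(c - 1)*(c^2 + c - 12) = (c - 4)*(c - 3)^2*(c - 2)*(c - 1)*(c + 4)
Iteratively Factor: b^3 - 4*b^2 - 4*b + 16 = (b - 4)*(b^2 - 4) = (b - 4)*(b + 2)*(b - 2)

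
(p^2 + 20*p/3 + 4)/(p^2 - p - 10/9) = 3*(p + 6)/(3*p - 5)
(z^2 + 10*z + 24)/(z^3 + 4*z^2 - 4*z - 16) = (z + 6)/(z^2 - 4)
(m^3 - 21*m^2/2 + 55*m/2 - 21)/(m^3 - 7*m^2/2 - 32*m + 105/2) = (m - 2)/(m + 5)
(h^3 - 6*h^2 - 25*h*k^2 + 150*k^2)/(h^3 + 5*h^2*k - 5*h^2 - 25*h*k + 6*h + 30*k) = (h^2 - 5*h*k - 6*h + 30*k)/(h^2 - 5*h + 6)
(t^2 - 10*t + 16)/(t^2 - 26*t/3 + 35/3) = 3*(t^2 - 10*t + 16)/(3*t^2 - 26*t + 35)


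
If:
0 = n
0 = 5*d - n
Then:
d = 0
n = 0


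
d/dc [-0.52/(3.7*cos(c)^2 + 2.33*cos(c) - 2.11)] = -(3.848*cos(c) + 1.2116)*sin(c)/(3.7*cos(c)^2 + 2.33*cos(c) - 2.11)^2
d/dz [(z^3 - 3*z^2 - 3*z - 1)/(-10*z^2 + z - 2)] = (-10*z^4 + 2*z^3 - 39*z^2 - 8*z + 7)/(100*z^4 - 20*z^3 + 41*z^2 - 4*z + 4)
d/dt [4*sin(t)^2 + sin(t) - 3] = (8*sin(t) + 1)*cos(t)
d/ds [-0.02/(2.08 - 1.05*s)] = -0.021/(1.05*s - 2.08)^2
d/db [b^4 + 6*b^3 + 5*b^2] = 2*b*(2*b^2 + 9*b + 5)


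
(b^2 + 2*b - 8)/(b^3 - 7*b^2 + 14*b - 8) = (b + 4)/(b^2 - 5*b + 4)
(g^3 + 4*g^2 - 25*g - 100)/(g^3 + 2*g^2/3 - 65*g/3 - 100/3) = 3*(g + 5)/(3*g + 5)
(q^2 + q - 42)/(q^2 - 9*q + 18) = (q + 7)/(q - 3)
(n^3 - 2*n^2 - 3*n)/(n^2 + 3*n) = (n^2 - 2*n - 3)/(n + 3)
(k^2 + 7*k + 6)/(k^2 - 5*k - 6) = (k + 6)/(k - 6)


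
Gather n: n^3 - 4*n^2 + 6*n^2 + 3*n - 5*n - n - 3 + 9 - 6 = n^3 + 2*n^2 - 3*n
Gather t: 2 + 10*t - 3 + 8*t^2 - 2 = 8*t^2 + 10*t - 3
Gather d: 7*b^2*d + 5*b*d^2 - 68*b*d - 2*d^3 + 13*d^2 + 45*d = -2*d^3 + d^2*(5*b + 13) + d*(7*b^2 - 68*b + 45)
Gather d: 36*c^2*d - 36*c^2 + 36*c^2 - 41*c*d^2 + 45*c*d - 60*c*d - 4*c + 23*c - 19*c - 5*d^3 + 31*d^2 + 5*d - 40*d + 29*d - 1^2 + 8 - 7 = -5*d^3 + d^2*(31 - 41*c) + d*(36*c^2 - 15*c - 6)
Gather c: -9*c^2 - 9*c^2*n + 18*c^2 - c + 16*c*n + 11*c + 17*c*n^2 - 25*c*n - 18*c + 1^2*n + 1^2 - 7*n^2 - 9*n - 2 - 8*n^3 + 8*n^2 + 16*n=c^2*(9 - 9*n) + c*(17*n^2 - 9*n - 8) - 8*n^3 + n^2 + 8*n - 1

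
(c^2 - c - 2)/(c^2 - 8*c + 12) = (c + 1)/(c - 6)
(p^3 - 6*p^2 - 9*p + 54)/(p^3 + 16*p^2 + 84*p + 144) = (p^3 - 6*p^2 - 9*p + 54)/(p^3 + 16*p^2 + 84*p + 144)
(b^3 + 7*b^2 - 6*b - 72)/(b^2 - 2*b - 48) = (b^2 + b - 12)/(b - 8)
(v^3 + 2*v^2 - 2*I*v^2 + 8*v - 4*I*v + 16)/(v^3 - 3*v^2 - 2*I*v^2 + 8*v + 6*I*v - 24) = (v + 2)/(v - 3)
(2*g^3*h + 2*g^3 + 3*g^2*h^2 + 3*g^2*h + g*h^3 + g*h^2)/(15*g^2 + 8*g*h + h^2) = g*(2*g^2*h + 2*g^2 + 3*g*h^2 + 3*g*h + h^3 + h^2)/(15*g^2 + 8*g*h + h^2)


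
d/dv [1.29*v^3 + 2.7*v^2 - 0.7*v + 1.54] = 3.87*v^2 + 5.4*v - 0.7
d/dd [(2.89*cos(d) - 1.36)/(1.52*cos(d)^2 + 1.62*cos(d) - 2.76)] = (4.3928*cos(d)^2 - 4.1344*cos(d) + 5.7732)*sin(d)/(2.3104*cos(d)^4 + 4.9248*cos(d)^3 - 5.766*cos(d)^2 - 8.9424*cos(d) + 7.6176)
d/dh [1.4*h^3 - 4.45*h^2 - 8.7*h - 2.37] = 4.2*h^2 - 8.9*h - 8.7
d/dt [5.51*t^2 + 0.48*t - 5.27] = 11.02*t + 0.48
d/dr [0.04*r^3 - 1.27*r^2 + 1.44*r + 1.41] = 0.12*r^2 - 2.54*r + 1.44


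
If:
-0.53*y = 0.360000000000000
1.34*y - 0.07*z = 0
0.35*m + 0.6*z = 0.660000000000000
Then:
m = 24.18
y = -0.68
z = -13.00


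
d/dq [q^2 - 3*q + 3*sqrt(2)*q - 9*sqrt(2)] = 2*q - 3 + 3*sqrt(2)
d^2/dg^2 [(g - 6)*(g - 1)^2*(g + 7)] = 12*g^2 - 6*g - 86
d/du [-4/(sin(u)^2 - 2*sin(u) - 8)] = 8*(sin(u) - 1)*cos(u)/((sin(u) - 4)^2*(sin(u) + 2)^2)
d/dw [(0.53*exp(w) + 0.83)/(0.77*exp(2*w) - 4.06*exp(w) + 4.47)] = (-0.4081*exp(2*w) - 1.2782*exp(w) + 5.7389)*exp(w)/(0.5929*exp(4*w) - 6.2524*exp(3*w) + 23.3674*exp(2*w) - 36.2964*exp(w) + 19.9809)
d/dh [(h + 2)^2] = 2*h + 4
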